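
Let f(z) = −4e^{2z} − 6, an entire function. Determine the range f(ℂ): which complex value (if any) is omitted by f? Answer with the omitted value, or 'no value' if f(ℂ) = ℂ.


Little Picard bounds the complement of f(ℂ) to at most one point.
e^{2z} is never zero on ℂ, so -4·e^{2z} takes every value in ℂ ∖ {0}. Adding -6 shifts the range to ℂ ∖ {-6}. Thus f omits exactly the value -6.

Omitted value: -6.


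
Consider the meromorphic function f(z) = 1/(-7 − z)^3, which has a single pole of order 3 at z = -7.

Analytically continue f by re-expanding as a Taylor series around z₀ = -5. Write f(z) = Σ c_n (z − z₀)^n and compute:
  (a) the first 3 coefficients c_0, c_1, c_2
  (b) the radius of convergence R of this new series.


Let w = z − z₀, so z = z₀ + w.
Then -7 − z = -7 − (z₀ + w) = (-7 − z₀) − w = -2 − w.
f(z) = 1/(-2 − w)^3 = (1/(-2)^3) · (1 − w/(-2))^{−3}.
By the binomial series (1−u)^{−3} = Σ_{n≥0} C(n+2, 2) u^n for |u|<1, with u = w/(-2):
  c_n = C(n+2, 2) / (-2)^(n+3).
  c_0 = 1/(-2)^3 = -1/8.
  c_1 = 3/(-2)^4 = 3/16.
  c_2 = 6/(-2)^5 = -3/16.
The series is valid for |w/d| < 1, i.e. |z − z₀| < |d|.
Radius of convergence: R = |-7 − z₀| = |-2| = 2 (distance from z₀ to the singularity z = -7).

c_0 = -1/8, c_1 = 3/16, c_2 = -3/16; R = 2.


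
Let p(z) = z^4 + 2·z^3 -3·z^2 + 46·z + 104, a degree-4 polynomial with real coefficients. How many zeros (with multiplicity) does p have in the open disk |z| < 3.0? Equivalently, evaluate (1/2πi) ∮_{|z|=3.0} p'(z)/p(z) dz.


The zeros of p are: -4, (2 + 3i), (2 - 3i), -2.
Their magnitudes are: 4, 3.606, 3.606, 2.
Zeros with |z| < R = 3.0: -2.
Count = 1.
By the argument principle, (1/2πi) ∮_{|z|=R} p'(z)/p(z) dz equals exactly this count.

Number of zeros inside |z| < 3.0: 1.


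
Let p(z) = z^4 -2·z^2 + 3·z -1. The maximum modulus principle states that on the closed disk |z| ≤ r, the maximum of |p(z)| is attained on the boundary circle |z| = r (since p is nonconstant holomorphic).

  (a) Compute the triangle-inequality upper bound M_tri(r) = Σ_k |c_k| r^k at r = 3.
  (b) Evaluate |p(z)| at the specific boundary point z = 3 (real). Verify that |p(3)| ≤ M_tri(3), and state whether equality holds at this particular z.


Coefficients: c_0 = -1, c_1 = 3, c_2 = -2, c_3 = 0, c_4 = 1. Radius r = 3.
Part (a). Triangle bound: M_tri(r) = Σ_k |c_k| r^k
  = |-1|·3^0 + |3|·3^1 + |-2|·3^2 + |0|·3^3 + |1|·3^4
  = 1 + 9 + 18 + 0 + 81 = 109.
This bounds M(r) := max_{|z|=r} |p(z)| from above; equality holds iff all terms c_k z^k can be made to align in phase at a single z on |z|=r.
Part (b). At z = 3 (real, on the circle |z| = r):
  p(3) = (-1)·3^0 + (3)·3^1 + (-2)·3^2 + (0)·3^3 + (1)·3^4 = 71.
  |p(3)| = 71.
Check: |p(3)| = 71 ≤ 109 = M_tri(3). ✓ Equality does not hold at z = 3 (the coefficients have mixed signs, so the terms do not all align in phase there).

M_tri(3) = 109; |p(3)| = 71; equality at z=3: no.


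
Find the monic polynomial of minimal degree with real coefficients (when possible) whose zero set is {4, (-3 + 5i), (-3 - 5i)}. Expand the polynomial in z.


The polynomial is p(z) = ∏_{α ∈ S} (z − α), where S = {4, (-3 + 5i), (-3 - 5i)}.
Expanding the product yields: p(z) = z^3 + 2·z^2 + 10·z -136.
Note conjugate pairs combine to real quadratics: (z − (-3+5i))(z − (-3−5i)) = z² + 6z + 34.
The resulting polynomial has degree 3 and real coefficients as required.

p(z) = z^3 + 2·z^2 + 10·z -136.


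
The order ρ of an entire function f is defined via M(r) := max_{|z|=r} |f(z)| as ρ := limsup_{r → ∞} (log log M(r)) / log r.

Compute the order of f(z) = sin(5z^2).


Write sin(w) = (e^{iw} ± e^{−iw})/(2 or 2i), so |sin(w)| ≤ e^{|w|}. With w = 5z^2, |w| ≤ 5r^2 + 0 on |z|=r, giving M(r) ≤ e^{5r^2 + 0} and ρ ≤ 2. For the lower bound, choose z on |z|=r with 5z^2 purely imaginary of modulus 5r^2; then |sin(5z^2)| grows like e^{5r^2}/2, so ρ ≥ 2. Hence ρ = 2.
Therefore ρ = 2.

Order ρ = 2.


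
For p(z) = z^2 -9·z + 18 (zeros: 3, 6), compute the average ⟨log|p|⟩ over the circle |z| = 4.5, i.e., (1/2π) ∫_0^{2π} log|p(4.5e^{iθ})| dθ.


Zeros: 3, 6; r = 4.5.
Inside |z| < r: 3. Outside (|z| ≥ r): 6.
p(0) = 18, so log|p(0)| = log(18) = 2.8904.
Apply Jensen: I(r) = log|p(0)| + Σ_k log(r/|z_k|), summed over zeros inside |z| < r.
  log(r/|z_k|) for z_k = 3: log(4.5/3) = 0.4055
  Outside zeros (6) contribute nothing to the Jensen sum.
Sum over inside zeros: 0.4055.
I(r) = log|p(0)| + (inside sum) = 2.8904 + 0.4055 = 3.2958.
Note: since some zeros are outside |z| ≤ r, the simplified n·log(r) form does NOT apply — only the inside zeros contribute.

I(r) ≈ 3.2958.


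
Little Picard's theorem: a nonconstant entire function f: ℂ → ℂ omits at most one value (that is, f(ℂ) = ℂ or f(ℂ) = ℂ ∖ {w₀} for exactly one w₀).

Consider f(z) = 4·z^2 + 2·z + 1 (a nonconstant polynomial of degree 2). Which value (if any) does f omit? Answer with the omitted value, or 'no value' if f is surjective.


Little Picard bounds the complement of f(ℂ) to at most one point.
For every w ∈ ℂ, the equation p(z) − w = 0 is a nonconstant polynomial in z and hence has at least one root by the fundamental theorem of algebra. So p is surjective onto ℂ, omitting no value.

Omitted value: no value.


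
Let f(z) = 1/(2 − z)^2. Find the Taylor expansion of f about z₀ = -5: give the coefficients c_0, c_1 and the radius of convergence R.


Let w = z − z₀, so z = z₀ + w.
Then 2 − z = 2 − (z₀ + w) = (2 − z₀) − w = 7 − w.
f(z) = 1/(7 − w)^2 = (1/(7)^2) · (1 − w/(7))^{−2}.
By the binomial series (1−u)^{−2} = Σ_{n≥0} C(n+1, 1) u^n for |u|<1, with u = w/(7):
  c_n = C(n+1, 1) / (7)^(n+2).
  c_0 = 1/(7)^2 = 1/49.
  c_1 = 2/(7)^3 = 2/343.
The series is valid for |w/d| < 1, i.e. |z − z₀| < |d|.
Radius of convergence: R = |2 − z₀| = |7| = 7 (distance from z₀ to the singularity z = 2).

c_0 = 1/49, c_1 = 2/343; R = 7.


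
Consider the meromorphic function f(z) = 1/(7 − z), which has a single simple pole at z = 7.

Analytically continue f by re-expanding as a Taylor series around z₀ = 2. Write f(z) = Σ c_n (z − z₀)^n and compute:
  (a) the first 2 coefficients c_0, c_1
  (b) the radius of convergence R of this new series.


Let w = z − z₀, so z = z₀ + w.
Then 7 − z = 7 − (z₀ + w) = (7 − z₀) − w = 5 − w.
f(z) = 1/(5 − w) = (1/(5)) · 1/(1 − w/(5)) = Σ_{n≥0} w^n / (5)^(n+1).
So c_n = 1/(5)^(n+1):
  c_0 = 1/(5)^1 = 1/5.
  c_1 = 1/(5)^2 = 1/25.
The series is valid for |w/d| < 1, i.e. |z − z₀| < |d|.
Radius of convergence: R = |7 − z₀| = |5| = 5 (distance from z₀ to the singularity z = 7).

c_0 = 1/5, c_1 = 1/25; R = 5.


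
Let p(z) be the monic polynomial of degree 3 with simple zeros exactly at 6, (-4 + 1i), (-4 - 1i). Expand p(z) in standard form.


The polynomial is p(z) = ∏_{α ∈ S} (z − α), where S = {6, (-4 + 1i), (-4 - 1i)}.
Expanding the product yields: p(z) = z^3 + 2·z^2 -31·z -102.
Note conjugate pairs combine to real quadratics: (z − (-4+1i))(z − (-4−1i)) = z² + 8z + 17.
The resulting polynomial has degree 3 and real coefficients as required.

p(z) = z^3 + 2·z^2 -31·z -102.


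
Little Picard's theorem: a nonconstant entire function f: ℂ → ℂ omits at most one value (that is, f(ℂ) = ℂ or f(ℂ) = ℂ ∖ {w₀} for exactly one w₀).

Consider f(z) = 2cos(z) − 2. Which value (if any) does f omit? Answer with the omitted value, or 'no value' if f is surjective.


Little Picard bounds the complement of f(ℂ) to at most one point.
cos is entire and surjective onto ℂ: for every w ∈ ℂ, cos(ζ) = w has a solution ζ ∈ ℂ (e.g., via the complex inverse arccos). With ζ = z this gives z = ζ/(1). Then 2·cos(z) takes every value in 2·ℂ = ℂ, and adding -2 is a bijection of ℂ. So f is surjective and omits no value. (Note: only on the real line is cos bounded by [−1, 1].)

Omitted value: no value.


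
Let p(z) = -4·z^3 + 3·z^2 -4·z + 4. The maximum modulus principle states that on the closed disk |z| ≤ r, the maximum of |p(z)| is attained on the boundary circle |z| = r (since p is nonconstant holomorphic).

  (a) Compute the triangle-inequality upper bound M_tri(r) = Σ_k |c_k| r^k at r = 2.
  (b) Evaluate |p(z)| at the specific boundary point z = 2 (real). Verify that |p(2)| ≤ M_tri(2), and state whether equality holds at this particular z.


Coefficients: c_0 = 4, c_1 = -4, c_2 = 3, c_3 = -4. Radius r = 2.
Part (a). Triangle bound: M_tri(r) = Σ_k |c_k| r^k
  = |4|·2^0 + |-4|·2^1 + |3|·2^2 + |-4|·2^3
  = 4 + 8 + 12 + 32 = 56.
This bounds M(r) := max_{|z|=r} |p(z)| from above; equality holds iff all terms c_k z^k can be made to align in phase at a single z on |z|=r.
Part (b). At z = 2 (real, on the circle |z| = r):
  p(2) = (4)·2^0 + (-4)·2^1 + (3)·2^2 + (-4)·2^3 = -24.
  |p(2)| = 24.
Check: |p(2)| = 24 ≤ 56 = M_tri(2). ✓ Equality does not hold at z = 2 (the coefficients have mixed signs, so the terms do not all align in phase there).

M_tri(2) = 56; |p(2)| = 24; equality at z=2: no.


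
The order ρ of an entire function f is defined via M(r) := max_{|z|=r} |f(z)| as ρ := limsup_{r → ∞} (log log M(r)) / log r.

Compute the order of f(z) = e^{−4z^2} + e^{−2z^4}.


Each summand is entire of order 2 and 4 respectively (as in the single-exponential case). The order of a sum is at most the max of the orders, so ρ ≤ 4. For the lower bound: on |z|=r choose arg z so that -2z^4 is real positive; then |e^{-2z^4}| = e^{2r^4} while |e^{-4z^2}| ≤ e^{4r^2} = o(e^{2r^4}). So |f| ≥ e^{2r^4}(1 − o(1)) and ρ ≥ 4. Hence ρ = max(2, 4) = 4.
Therefore ρ = 4.

Order ρ = 4.


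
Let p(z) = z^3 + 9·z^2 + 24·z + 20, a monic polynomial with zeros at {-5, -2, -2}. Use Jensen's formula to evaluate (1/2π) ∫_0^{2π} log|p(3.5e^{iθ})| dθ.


Zeros: -5, -2, -2; r = 3.5.
Inside |z| < r: -2, -2. Outside (|z| ≥ r): -5.
p(0) = 20, so log|p(0)| = log(20) = 2.9957.
Apply Jensen: I(r) = log|p(0)| + Σ_k log(r/|z_k|), summed over zeros inside |z| < r.
  log(r/|z_k|) for z_k = -2: log(3.5/2) = 0.5596
  log(r/|z_k|) for z_k = -2: log(3.5/2) = 0.5596
  Outside zeros (-5) contribute nothing to the Jensen sum.
Sum over inside zeros: 1.1192.
I(r) = log|p(0)| + (inside sum) = 2.9957 + 1.1192 = 4.1150.
Note: since some zeros are outside |z| ≤ r, the simplified n·log(r) form does NOT apply — only the inside zeros contribute.

I(r) ≈ 4.1150.


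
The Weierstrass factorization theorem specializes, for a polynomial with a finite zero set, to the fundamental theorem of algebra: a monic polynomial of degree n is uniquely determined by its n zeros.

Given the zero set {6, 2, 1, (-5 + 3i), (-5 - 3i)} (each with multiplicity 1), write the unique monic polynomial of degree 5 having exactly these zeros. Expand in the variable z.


The polynomial is p(z) = ∏_{α ∈ S} (z − α), where S = {6, 2, 1, (-5 + 3i), (-5 - 3i)}.
Expanding the product yields: p(z) = z^5 + z^4 -36·z^3 -118·z^2 + 560·z -408.
Note conjugate pairs combine to real quadratics: (z − (-5+3i))(z − (-5−3i)) = z² + 10z + 34.
The resulting polynomial has degree 5 and real coefficients as required.

p(z) = z^5 + z^4 -36·z^3 -118·z^2 + 560·z -408.


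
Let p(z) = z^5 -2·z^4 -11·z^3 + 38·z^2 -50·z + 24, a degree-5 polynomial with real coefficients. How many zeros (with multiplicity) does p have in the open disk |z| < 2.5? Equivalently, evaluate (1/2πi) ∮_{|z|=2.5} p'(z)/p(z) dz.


The zeros of p are: 3, 1, (1 + 1i), (1 - 1i), -4.
Their magnitudes are: 3, 1, 1.414, 1.414, 4.
Zeros with |z| < R = 2.5: 1, (1 + 1i), (1 - 1i).
Count = 3.
By the argument principle, (1/2πi) ∮_{|z|=R} p'(z)/p(z) dz equals exactly this count.

Number of zeros inside |z| < 2.5: 3.


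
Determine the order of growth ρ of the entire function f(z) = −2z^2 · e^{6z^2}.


M(r) = max_{|z|=r} |-2|·|z|^2·|e^{6z^2}| = 2·r^2 · e^{6r^2} (the factors attain their maxima compatibly on |z|=r). Then log M(r) = log 2 + 2·log r + 6r^2, dominated by the last term, so log log M(r) ~ 2·log r. The polynomial factor -2z^2 contributes only a log r term and does not affect the order. ρ = 2.
Therefore ρ = 2.

Order ρ = 2.


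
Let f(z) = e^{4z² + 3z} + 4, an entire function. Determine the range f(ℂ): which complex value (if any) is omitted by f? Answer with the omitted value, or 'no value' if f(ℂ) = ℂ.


Little Picard bounds the complement of f(ℂ) to at most one point.
The exponent g(z) = 4z² + 3z is a nonconstant polynomial, hence surjective onto ℂ. So e^{g(z)} takes every value in {e^w : w ∈ ℂ} = ℂ ∖ {0}. Adding 4 shifts the range to ℂ ∖ {4}. f omits exactly 4.

Omitted value: 4.


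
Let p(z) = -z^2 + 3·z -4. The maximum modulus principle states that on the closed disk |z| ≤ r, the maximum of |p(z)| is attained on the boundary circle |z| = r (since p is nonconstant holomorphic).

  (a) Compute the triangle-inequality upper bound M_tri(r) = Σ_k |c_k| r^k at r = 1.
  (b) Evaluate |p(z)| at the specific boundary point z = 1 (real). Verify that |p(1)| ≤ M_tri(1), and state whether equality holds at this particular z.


Coefficients: c_0 = -4, c_1 = 3, c_2 = -1. Radius r = 1.
Part (a). Triangle bound: M_tri(r) = Σ_k |c_k| r^k
  = |-4|·1^0 + |3|·1^1 + |-1|·1^2
  = 4 + 3 + 1 = 8.
This bounds M(r) := max_{|z|=r} |p(z)| from above; equality holds iff all terms c_k z^k can be made to align in phase at a single z on |z|=r.
Part (b). At z = 1 (real, on the circle |z| = r):
  p(1) = (-4)·1^0 + (3)·1^1 + (-1)·1^2 = -2.
  |p(1)| = 2.
Check: |p(1)| = 2 ≤ 8 = M_tri(1). ✓ Equality does not hold at z = 1 (the coefficients have mixed signs, so the terms do not all align in phase there).

M_tri(1) = 8; |p(1)| = 2; equality at z=1: no.


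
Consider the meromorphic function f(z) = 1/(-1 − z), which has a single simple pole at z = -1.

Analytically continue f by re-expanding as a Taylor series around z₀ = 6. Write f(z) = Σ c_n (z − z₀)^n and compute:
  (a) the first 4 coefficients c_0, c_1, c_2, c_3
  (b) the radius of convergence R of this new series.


Let w = z − z₀, so z = z₀ + w.
Then -1 − z = -1 − (z₀ + w) = (-1 − z₀) − w = -7 − w.
f(z) = 1/(-7 − w) = (1/(-7)) · 1/(1 − w/(-7)) = Σ_{n≥0} w^n / (-7)^(n+1).
So c_n = 1/(-7)^(n+1):
  c_0 = 1/(-7)^1 = -1/7.
  c_1 = 1/(-7)^2 = 1/49.
  c_2 = 1/(-7)^3 = -1/343.
  c_3 = 1/(-7)^4 = 1/2401.
The series is valid for |w/d| < 1, i.e. |z − z₀| < |d|.
Radius of convergence: R = |-1 − z₀| = |-7| = 7 (distance from z₀ to the singularity z = -1).

c_0 = -1/7, c_1 = 1/49, c_2 = -1/343, c_3 = 1/2401; R = 7.


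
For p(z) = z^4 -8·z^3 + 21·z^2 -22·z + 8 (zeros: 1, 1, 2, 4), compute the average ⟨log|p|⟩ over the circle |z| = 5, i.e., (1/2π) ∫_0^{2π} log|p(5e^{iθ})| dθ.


Zeros: 1, 1, 2, 4; r = 5.
Inside |z| < r: 1, 1, 2, 4. Outside (|z| ≥ r): ∅.
p(0) = 8, so log|p(0)| = log(8) = 2.0794.
Apply Jensen: I(r) = log|p(0)| + Σ_k log(r/|z_k|), summed over zeros inside |z| < r.
  log(r/|z_k|) for z_k = 1: log(5/1) = 1.6094
  log(r/|z_k|) for z_k = 1: log(5/1) = 1.6094
  log(r/|z_k|) for z_k = 2: log(5/2) = 0.9163
  log(r/|z_k|) for z_k = 4: log(5/4) = 0.2231
Sum over inside zeros: 4.3583.
I(r) = log|p(0)| + (inside sum) = 2.0794 + 4.3583 = 6.4378.
Closed form (all zeros inside, monic): I(r) = n·log(r) = 4·log(5) = 6.4378. ✓

I(r) ≈ 6.4378.


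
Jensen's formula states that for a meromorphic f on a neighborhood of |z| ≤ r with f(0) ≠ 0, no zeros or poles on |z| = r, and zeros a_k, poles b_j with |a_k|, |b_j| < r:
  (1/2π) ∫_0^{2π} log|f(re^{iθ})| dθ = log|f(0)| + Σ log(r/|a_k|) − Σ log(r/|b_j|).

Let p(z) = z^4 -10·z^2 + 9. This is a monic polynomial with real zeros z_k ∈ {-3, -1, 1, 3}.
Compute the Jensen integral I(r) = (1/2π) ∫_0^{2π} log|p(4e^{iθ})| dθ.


Zeros: -3, -1, 1, 3; r = 4.
Inside |z| < r: -3, -1, 1, 3. Outside (|z| ≥ r): ∅.
p(0) = 9, so log|p(0)| = log(9) = 2.1972.
Apply Jensen: I(r) = log|p(0)| + Σ_k log(r/|z_k|), summed over zeros inside |z| < r.
  log(r/|z_k|) for z_k = -3: log(4/3) = 0.2877
  log(r/|z_k|) for z_k = -1: log(4/1) = 1.3863
  log(r/|z_k|) for z_k = 1: log(4/1) = 1.3863
  log(r/|z_k|) for z_k = 3: log(4/3) = 0.2877
Sum over inside zeros: 3.3480.
I(r) = log|p(0)| + (inside sum) = 2.1972 + 3.3480 = 5.5452.
Closed form (all zeros inside, monic): I(r) = n·log(r) = 4·log(4) = 5.5452. ✓

I(r) ≈ 5.5452.


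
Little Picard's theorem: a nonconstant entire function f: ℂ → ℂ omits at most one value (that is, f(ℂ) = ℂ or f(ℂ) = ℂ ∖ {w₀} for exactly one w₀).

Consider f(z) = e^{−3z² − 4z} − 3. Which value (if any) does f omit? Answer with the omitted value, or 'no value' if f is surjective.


Little Picard bounds the complement of f(ℂ) to at most one point.
The exponent g(z) = −3z² − 4z is a nonconstant polynomial, hence surjective onto ℂ. So e^{g(z)} takes every value in {e^w : w ∈ ℂ} = ℂ ∖ {0}. Adding -3 shifts the range to ℂ ∖ {-3}. f omits exactly -3.

Omitted value: -3.


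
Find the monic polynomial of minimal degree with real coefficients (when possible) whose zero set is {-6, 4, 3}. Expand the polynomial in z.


The polynomial is p(z) = ∏_{α ∈ S} (z − α), where S = {-6, 4, 3}.
Expanding the product yields: p(z) = z^3 -z^2 -30·z + 72.
The resulting polynomial has degree 3 and real coefficients as required.

p(z) = z^3 -z^2 -30·z + 72.


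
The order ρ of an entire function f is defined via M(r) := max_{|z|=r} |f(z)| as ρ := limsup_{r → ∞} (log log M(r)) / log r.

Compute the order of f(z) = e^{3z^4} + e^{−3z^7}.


Each summand is entire of order 4 and 7 respectively (as in the single-exponential case). The order of a sum is at most the max of the orders, so ρ ≤ 7. For the lower bound: on |z|=r choose arg z so that -3z^7 is real positive; then |e^{-3z^7}| = e^{3r^7} while |e^{3z^4}| ≤ e^{3r^4} = o(e^{3r^7}). So |f| ≥ e^{3r^7}(1 − o(1)) and ρ ≥ 7. Hence ρ = max(4, 7) = 7.
Therefore ρ = 7.

Order ρ = 7.


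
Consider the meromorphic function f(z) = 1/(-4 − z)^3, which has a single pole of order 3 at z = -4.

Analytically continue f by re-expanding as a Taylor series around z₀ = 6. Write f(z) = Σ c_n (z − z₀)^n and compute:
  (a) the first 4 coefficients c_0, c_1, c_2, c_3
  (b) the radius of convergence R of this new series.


Let w = z − z₀, so z = z₀ + w.
Then -4 − z = -4 − (z₀ + w) = (-4 − z₀) − w = -10 − w.
f(z) = 1/(-10 − w)^3 = (1/(-10)^3) · (1 − w/(-10))^{−3}.
By the binomial series (1−u)^{−3} = Σ_{n≥0} C(n+2, 2) u^n for |u|<1, with u = w/(-10):
  c_n = C(n+2, 2) / (-10)^(n+3).
  c_0 = 1/(-10)^3 = -1/1000.
  c_1 = 3/(-10)^4 = 3/10000.
  c_2 = 6/(-10)^5 = -3/50000.
  c_3 = 10/(-10)^6 = 1/100000.
The series is valid for |w/d| < 1, i.e. |z − z₀| < |d|.
Radius of convergence: R = |-4 − z₀| = |-10| = 10 (distance from z₀ to the singularity z = -4).

c_0 = -1/1000, c_1 = 3/10000, c_2 = -3/50000, c_3 = 1/100000; R = 10.


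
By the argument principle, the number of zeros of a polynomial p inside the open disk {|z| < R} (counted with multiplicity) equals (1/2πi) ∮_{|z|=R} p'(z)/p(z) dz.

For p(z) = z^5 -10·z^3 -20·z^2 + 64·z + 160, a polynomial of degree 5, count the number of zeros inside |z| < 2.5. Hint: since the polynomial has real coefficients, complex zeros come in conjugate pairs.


The zeros of p are: -2, (3 + 1i), (3 - 1i), (-2 + 2i), (-2 - 2i).
Their magnitudes are: 2, 3.162, 3.162, 2.828, 2.828.
Zeros with |z| < R = 2.5: -2.
Count = 1.
By the argument principle, (1/2πi) ∮_{|z|=R} p'(z)/p(z) dz equals exactly this count.

Number of zeros inside |z| < 2.5: 1.


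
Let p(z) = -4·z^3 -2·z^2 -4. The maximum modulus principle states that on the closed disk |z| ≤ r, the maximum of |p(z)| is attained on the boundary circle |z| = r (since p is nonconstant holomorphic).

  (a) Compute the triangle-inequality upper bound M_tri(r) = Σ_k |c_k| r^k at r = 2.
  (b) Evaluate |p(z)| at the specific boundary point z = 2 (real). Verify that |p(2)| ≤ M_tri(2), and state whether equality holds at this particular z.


Coefficients: c_0 = -4, c_1 = 0, c_2 = -2, c_3 = -4. Radius r = 2.
Part (a). Triangle bound: M_tri(r) = Σ_k |c_k| r^k
  = |-4|·2^0 + |0|·2^1 + |-2|·2^2 + |-4|·2^3
  = 4 + 0 + 8 + 32 = 44.
This bounds M(r) := max_{|z|=r} |p(z)| from above; equality holds iff all terms c_k z^k can be made to align in phase at a single z on |z|=r.
Part (b). At z = 2 (real, on the circle |z| = r):
  p(2) = (-4)·2^0 + (0)·2^1 + (-2)·2^2 + (-4)·2^3 = -44.
  |p(2)| = 44.
Since all nonzero coefficients share the same sign, |p(2)| = 44 = M_tri(2); the triangle bound is attained at z = 2, so in fact M(r) = 44.

M_tri(2) = 44; |p(2)| = 44; equality at z=2: yes.


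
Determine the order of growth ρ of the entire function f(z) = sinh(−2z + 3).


sinh(w) is a linear combination of e^{iw} and e^{−iw} (or e^w, e^{−w} in the hyperbolic case), so |sinh(w)| ≤ e^{|w|}. With w = −2z + 3, |w| ≤ 2|z| + 3 = 2r + 3 on |z| = r, giving M(r) ≤ e^{2r + 3}, so ρ ≤ 1. On a suitable ray (z = it for sin/cos; z = t for sinh/cosh, t real → ∞), |sinh(−2z + 3)| grows like e^{2|t|}/2, so ρ ≥ 1. Hence ρ = 1.
Therefore ρ = 1.

Order ρ = 1.


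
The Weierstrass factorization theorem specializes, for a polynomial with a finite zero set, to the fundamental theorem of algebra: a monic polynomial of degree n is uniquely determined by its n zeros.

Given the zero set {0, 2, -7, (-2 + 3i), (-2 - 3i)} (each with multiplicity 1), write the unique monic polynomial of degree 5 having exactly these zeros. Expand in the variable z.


The polynomial is p(z) = ∏_{α ∈ S} (z − α), where S = {0, 2, -7, (-2 + 3i), (-2 - 3i)}.
Expanding the product yields: p(z) = z^5 + 9·z^4 + 19·z^3 + 9·z^2 -182·z.
Note conjugate pairs combine to real quadratics: (z − (-2+3i))(z − (-2−3i)) = z² + 4z + 13.
The resulting polynomial has degree 5 and real coefficients as required.

p(z) = z^5 + 9·z^4 + 19·z^3 + 9·z^2 -182·z.


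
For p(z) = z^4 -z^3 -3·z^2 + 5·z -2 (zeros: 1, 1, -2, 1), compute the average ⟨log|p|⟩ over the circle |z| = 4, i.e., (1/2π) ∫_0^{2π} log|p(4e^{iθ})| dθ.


Zeros: -2, 1, 1, 1; r = 4.
Inside |z| < r: -2, 1, 1, 1. Outside (|z| ≥ r): ∅.
p(0) = -2, so log|p(0)| = log(2) = 0.6931.
Apply Jensen: I(r) = log|p(0)| + Σ_k log(r/|z_k|), summed over zeros inside |z| < r.
  log(r/|z_k|) for z_k = 1: log(4/1) = 1.3863
  log(r/|z_k|) for z_k = 1: log(4/1) = 1.3863
  log(r/|z_k|) for z_k = -2: log(4/2) = 0.6931
  log(r/|z_k|) for z_k = 1: log(4/1) = 1.3863
Sum over inside zeros: 4.8520.
I(r) = log|p(0)| + (inside sum) = 0.6931 + 4.8520 = 5.5452.
Closed form (all zeros inside, monic): I(r) = n·log(r) = 4·log(4) = 5.5452. ✓

I(r) ≈ 5.5452.


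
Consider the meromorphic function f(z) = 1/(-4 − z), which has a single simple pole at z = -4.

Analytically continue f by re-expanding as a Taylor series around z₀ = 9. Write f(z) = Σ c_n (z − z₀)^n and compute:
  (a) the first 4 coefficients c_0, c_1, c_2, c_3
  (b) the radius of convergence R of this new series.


Let w = z − z₀, so z = z₀ + w.
Then -4 − z = -4 − (z₀ + w) = (-4 − z₀) − w = -13 − w.
f(z) = 1/(-13 − w) = (1/(-13)) · 1/(1 − w/(-13)) = Σ_{n≥0} w^n / (-13)^(n+1).
So c_n = 1/(-13)^(n+1):
  c_0 = 1/(-13)^1 = -1/13.
  c_1 = 1/(-13)^2 = 1/169.
  c_2 = 1/(-13)^3 = -1/2197.
  c_3 = 1/(-13)^4 = 1/28561.
The series is valid for |w/d| < 1, i.e. |z − z₀| < |d|.
Radius of convergence: R = |-4 − z₀| = |-13| = 13 (distance from z₀ to the singularity z = -4).

c_0 = -1/13, c_1 = 1/169, c_2 = -1/2197, c_3 = 1/28561; R = 13.


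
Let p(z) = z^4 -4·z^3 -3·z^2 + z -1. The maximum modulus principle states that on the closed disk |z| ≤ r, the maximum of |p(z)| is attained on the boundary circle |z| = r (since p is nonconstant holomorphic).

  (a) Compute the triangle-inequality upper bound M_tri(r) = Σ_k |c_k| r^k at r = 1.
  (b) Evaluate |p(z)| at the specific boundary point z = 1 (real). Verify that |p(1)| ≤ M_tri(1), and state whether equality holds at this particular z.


Coefficients: c_0 = -1, c_1 = 1, c_2 = -3, c_3 = -4, c_4 = 1. Radius r = 1.
Part (a). Triangle bound: M_tri(r) = Σ_k |c_k| r^k
  = |-1|·1^0 + |1|·1^1 + |-3|·1^2 + |-4|·1^3 + |1|·1^4
  = 1 + 1 + 3 + 4 + 1 = 10.
This bounds M(r) := max_{|z|=r} |p(z)| from above; equality holds iff all terms c_k z^k can be made to align in phase at a single z on |z|=r.
Part (b). At z = 1 (real, on the circle |z| = r):
  p(1) = (-1)·1^0 + (1)·1^1 + (-3)·1^2 + (-4)·1^3 + (1)·1^4 = -6.
  |p(1)| = 6.
Check: |p(1)| = 6 ≤ 10 = M_tri(1). ✓ Equality does not hold at z = 1 (the coefficients have mixed signs, so the terms do not all align in phase there).

M_tri(1) = 10; |p(1)| = 6; equality at z=1: no.


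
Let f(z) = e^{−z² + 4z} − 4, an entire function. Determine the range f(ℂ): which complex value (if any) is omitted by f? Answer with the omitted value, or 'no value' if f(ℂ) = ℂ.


Little Picard bounds the complement of f(ℂ) to at most one point.
The exponent g(z) = −z² + 4z is a nonconstant polynomial, hence surjective onto ℂ. So e^{g(z)} takes every value in {e^w : w ∈ ℂ} = ℂ ∖ {0}. Adding -4 shifts the range to ℂ ∖ {-4}. f omits exactly -4.

Omitted value: -4.


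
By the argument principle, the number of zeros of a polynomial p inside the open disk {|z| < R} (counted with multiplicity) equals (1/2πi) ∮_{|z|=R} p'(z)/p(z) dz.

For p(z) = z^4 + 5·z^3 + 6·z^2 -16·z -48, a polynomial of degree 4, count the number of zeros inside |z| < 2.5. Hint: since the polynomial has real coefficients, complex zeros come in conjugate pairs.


The zeros of p are: 2, (-2 + 2i), (-2 - 2i), -3.
Their magnitudes are: 2, 2.828, 2.828, 3.
Zeros with |z| < R = 2.5: 2.
Count = 1.
By the argument principle, (1/2πi) ∮_{|z|=R} p'(z)/p(z) dz equals exactly this count.

Number of zeros inside |z| < 2.5: 1.


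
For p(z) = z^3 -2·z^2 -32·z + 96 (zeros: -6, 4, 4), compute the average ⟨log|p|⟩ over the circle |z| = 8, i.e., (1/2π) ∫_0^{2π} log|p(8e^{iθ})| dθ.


Zeros: -6, 4, 4; r = 8.
Inside |z| < r: -6, 4, 4. Outside (|z| ≥ r): ∅.
p(0) = 96, so log|p(0)| = log(96) = 4.5643.
Apply Jensen: I(r) = log|p(0)| + Σ_k log(r/|z_k|), summed over zeros inside |z| < r.
  log(r/|z_k|) for z_k = -6: log(8/6) = 0.2877
  log(r/|z_k|) for z_k = 4: log(8/4) = 0.6931
  log(r/|z_k|) for z_k = 4: log(8/4) = 0.6931
Sum over inside zeros: 1.6740.
I(r) = log|p(0)| + (inside sum) = 4.5643 + 1.6740 = 6.2383.
Closed form (all zeros inside, monic): I(r) = n·log(r) = 3·log(8) = 6.2383. ✓

I(r) ≈ 6.2383.


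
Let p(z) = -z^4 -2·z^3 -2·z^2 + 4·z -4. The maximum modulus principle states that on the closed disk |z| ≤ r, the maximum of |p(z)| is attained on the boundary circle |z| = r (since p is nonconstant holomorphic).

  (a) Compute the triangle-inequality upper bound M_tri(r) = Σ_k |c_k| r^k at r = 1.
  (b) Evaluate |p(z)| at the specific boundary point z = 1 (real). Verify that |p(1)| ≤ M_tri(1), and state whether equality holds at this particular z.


Coefficients: c_0 = -4, c_1 = 4, c_2 = -2, c_3 = -2, c_4 = -1. Radius r = 1.
Part (a). Triangle bound: M_tri(r) = Σ_k |c_k| r^k
  = |-4|·1^0 + |4|·1^1 + |-2|·1^2 + |-2|·1^3 + |-1|·1^4
  = 4 + 4 + 2 + 2 + 1 = 13.
This bounds M(r) := max_{|z|=r} |p(z)| from above; equality holds iff all terms c_k z^k can be made to align in phase at a single z on |z|=r.
Part (b). At z = 1 (real, on the circle |z| = r):
  p(1) = (-4)·1^0 + (4)·1^1 + (-2)·1^2 + (-2)·1^3 + (-1)·1^4 = -5.
  |p(1)| = 5.
Check: |p(1)| = 5 ≤ 13 = M_tri(1). ✓ Equality does not hold at z = 1 (the coefficients have mixed signs, so the terms do not all align in phase there).

M_tri(1) = 13; |p(1)| = 5; equality at z=1: no.


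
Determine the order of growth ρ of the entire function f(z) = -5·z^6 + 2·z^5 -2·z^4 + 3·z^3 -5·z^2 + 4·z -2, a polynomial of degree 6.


|f(z)| ≤ Σ|c_k|·r^k = O(r^6) as r → ∞. Polynomial growth is O(e^{r^ε}) for every ε > 0 (since r^6/e^{r^ε} → 0), so ρ ≤ ε for all ε > 0, i.e. ρ = 0. Every nonconstant polynomial has order 0.
Therefore ρ = 0.

Order ρ = 0.


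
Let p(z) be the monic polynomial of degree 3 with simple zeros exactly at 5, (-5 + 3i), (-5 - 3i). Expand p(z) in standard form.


The polynomial is p(z) = ∏_{α ∈ S} (z − α), where S = {5, (-5 + 3i), (-5 - 3i)}.
Expanding the product yields: p(z) = z^3 + 5·z^2 -16·z -170.
Note conjugate pairs combine to real quadratics: (z − (-5+3i))(z − (-5−3i)) = z² + 10z + 34.
The resulting polynomial has degree 3 and real coefficients as required.

p(z) = z^3 + 5·z^2 -16·z -170.


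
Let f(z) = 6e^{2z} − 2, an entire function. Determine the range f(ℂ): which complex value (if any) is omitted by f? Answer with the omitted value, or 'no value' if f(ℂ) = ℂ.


Little Picard bounds the complement of f(ℂ) to at most one point.
e^{2z} is never zero on ℂ, so 6·e^{2z} takes every value in ℂ ∖ {0}. Adding -2 shifts the range to ℂ ∖ {-2}. Thus f omits exactly the value -2.

Omitted value: -2.


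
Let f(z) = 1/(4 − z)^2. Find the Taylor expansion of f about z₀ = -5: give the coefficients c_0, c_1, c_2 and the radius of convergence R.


Let w = z − z₀, so z = z₀ + w.
Then 4 − z = 4 − (z₀ + w) = (4 − z₀) − w = 9 − w.
f(z) = 1/(9 − w)^2 = (1/(9)^2) · (1 − w/(9))^{−2}.
By the binomial series (1−u)^{−2} = Σ_{n≥0} C(n+1, 1) u^n for |u|<1, with u = w/(9):
  c_n = C(n+1, 1) / (9)^(n+2).
  c_0 = 1/(9)^2 = 1/81.
  c_1 = 2/(9)^3 = 2/729.
  c_2 = 3/(9)^4 = 1/2187.
The series is valid for |w/d| < 1, i.e. |z − z₀| < |d|.
Radius of convergence: R = |4 − z₀| = |9| = 9 (distance from z₀ to the singularity z = 4).

c_0 = 1/81, c_1 = 2/729, c_2 = 1/2187; R = 9.


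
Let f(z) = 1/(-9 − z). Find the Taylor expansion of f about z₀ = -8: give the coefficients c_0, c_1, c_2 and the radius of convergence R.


Let w = z − z₀, so z = z₀ + w.
Then -9 − z = -9 − (z₀ + w) = (-9 − z₀) − w = -1 − w.
f(z) = 1/(-1 − w) = (1/(-1)) · 1/(1 − w/(-1)) = Σ_{n≥0} w^n / (-1)^(n+1).
So c_n = 1/(-1)^(n+1):
  c_0 = 1/(-1)^1 = -1.
  c_1 = 1/(-1)^2 = 1.
  c_2 = 1/(-1)^3 = -1.
The series is valid for |w/d| < 1, i.e. |z − z₀| < |d|.
Radius of convergence: R = |-9 − z₀| = |-1| = 1 (distance from z₀ to the singularity z = -9).

c_0 = -1, c_1 = 1, c_2 = -1; R = 1.


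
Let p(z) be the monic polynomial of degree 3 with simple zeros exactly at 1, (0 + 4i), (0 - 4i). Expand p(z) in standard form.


The polynomial is p(z) = ∏_{α ∈ S} (z − α), where S = {1, (0 + 4i), (0 - 4i)}.
Expanding the product yields: p(z) = z^3 -z^2 + 16·z -16.
Note conjugate pairs combine to real quadratics: (z − (0+4i))(z − (0−4i)) = z² + 16.
The resulting polynomial has degree 3 and real coefficients as required.

p(z) = z^3 -z^2 + 16·z -16.


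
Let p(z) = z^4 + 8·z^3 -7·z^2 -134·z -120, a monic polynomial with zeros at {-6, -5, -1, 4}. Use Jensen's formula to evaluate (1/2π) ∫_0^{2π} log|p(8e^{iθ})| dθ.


Zeros: -6, -5, -1, 4; r = 8.
Inside |z| < r: -6, -5, -1, 4. Outside (|z| ≥ r): ∅.
p(0) = -120, so log|p(0)| = log(120) = 4.7875.
Apply Jensen: I(r) = log|p(0)| + Σ_k log(r/|z_k|), summed over zeros inside |z| < r.
  log(r/|z_k|) for z_k = -6: log(8/6) = 0.2877
  log(r/|z_k|) for z_k = -5: log(8/5) = 0.4700
  log(r/|z_k|) for z_k = -1: log(8/1) = 2.0794
  log(r/|z_k|) for z_k = 4: log(8/4) = 0.6931
Sum over inside zeros: 3.5303.
I(r) = log|p(0)| + (inside sum) = 4.7875 + 3.5303 = 8.3178.
Closed form (all zeros inside, monic): I(r) = n·log(r) = 4·log(8) = 8.3178. ✓

I(r) ≈ 8.3178.


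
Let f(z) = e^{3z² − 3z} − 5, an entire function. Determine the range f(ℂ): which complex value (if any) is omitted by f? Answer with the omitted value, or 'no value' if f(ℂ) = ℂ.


Little Picard bounds the complement of f(ℂ) to at most one point.
The exponent g(z) = 3z² − 3z is a nonconstant polynomial, hence surjective onto ℂ. So e^{g(z)} takes every value in {e^w : w ∈ ℂ} = ℂ ∖ {0}. Adding -5 shifts the range to ℂ ∖ {-5}. f omits exactly -5.

Omitted value: -5.


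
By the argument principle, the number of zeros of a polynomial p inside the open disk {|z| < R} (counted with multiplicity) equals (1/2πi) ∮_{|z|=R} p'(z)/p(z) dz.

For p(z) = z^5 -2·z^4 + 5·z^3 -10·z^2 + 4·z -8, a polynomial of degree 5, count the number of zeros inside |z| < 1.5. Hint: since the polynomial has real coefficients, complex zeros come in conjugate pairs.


The zeros of p are: 2, (0 + 1i), (0 - 1i), (0 + 2i), (0 - 2i).
Their magnitudes are: 2, 1, 1, 2, 2.
Zeros with |z| < R = 1.5: (0 + 1i), (0 - 1i).
Count = 2.
By the argument principle, (1/2πi) ∮_{|z|=R} p'(z)/p(z) dz equals exactly this count.

Number of zeros inside |z| < 1.5: 2.


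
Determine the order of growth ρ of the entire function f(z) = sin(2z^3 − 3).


Write sin(w) = (e^{iw} ± e^{−iw})/(2 or 2i), so |sin(w)| ≤ e^{|w|}. With w = 2z^3 − 3, |w| ≤ 2r^3 + 3 on |z|=r, giving M(r) ≤ e^{2r^3 + 3} and ρ ≤ 3. For the lower bound, choose z on |z|=r with 2z^3 purely imaginary of modulus 2r^3; then |sin(2z^3 − 3)| grows like e^{2r^3}/2, so ρ ≥ 3. Hence ρ = 3.
Therefore ρ = 3.

Order ρ = 3.


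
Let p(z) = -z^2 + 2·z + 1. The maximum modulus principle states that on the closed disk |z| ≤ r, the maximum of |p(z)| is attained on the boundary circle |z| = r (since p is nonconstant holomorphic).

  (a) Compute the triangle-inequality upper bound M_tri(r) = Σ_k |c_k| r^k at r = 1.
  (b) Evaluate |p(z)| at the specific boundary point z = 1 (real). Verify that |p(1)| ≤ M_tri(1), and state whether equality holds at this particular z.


Coefficients: c_0 = 1, c_1 = 2, c_2 = -1. Radius r = 1.
Part (a). Triangle bound: M_tri(r) = Σ_k |c_k| r^k
  = |1|·1^0 + |2|·1^1 + |-1|·1^2
  = 1 + 2 + 1 = 4.
This bounds M(r) := max_{|z|=r} |p(z)| from above; equality holds iff all terms c_k z^k can be made to align in phase at a single z on |z|=r.
Part (b). At z = 1 (real, on the circle |z| = r):
  p(1) = (1)·1^0 + (2)·1^1 + (-1)·1^2 = 2.
  |p(1)| = 2.
Check: |p(1)| = 2 ≤ 4 = M_tri(1). ✓ Equality does not hold at z = 1 (the coefficients have mixed signs, so the terms do not all align in phase there).

M_tri(1) = 4; |p(1)| = 2; equality at z=1: no.


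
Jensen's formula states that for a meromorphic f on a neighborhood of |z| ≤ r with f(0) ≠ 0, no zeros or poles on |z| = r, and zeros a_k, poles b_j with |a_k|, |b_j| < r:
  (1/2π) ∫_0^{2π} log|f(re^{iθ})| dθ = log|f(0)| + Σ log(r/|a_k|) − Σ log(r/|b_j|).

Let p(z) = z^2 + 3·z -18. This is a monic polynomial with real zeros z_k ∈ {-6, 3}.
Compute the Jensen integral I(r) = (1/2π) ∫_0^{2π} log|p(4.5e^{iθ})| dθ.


Zeros: -6, 3; r = 4.5.
Inside |z| < r: 3. Outside (|z| ≥ r): -6.
p(0) = -18, so log|p(0)| = log(18) = 2.8904.
Apply Jensen: I(r) = log|p(0)| + Σ_k log(r/|z_k|), summed over zeros inside |z| < r.
  log(r/|z_k|) for z_k = 3: log(4.5/3) = 0.4055
  Outside zeros (-6) contribute nothing to the Jensen sum.
Sum over inside zeros: 0.4055.
I(r) = log|p(0)| + (inside sum) = 2.8904 + 0.4055 = 3.2958.
Note: since some zeros are outside |z| ≤ r, the simplified n·log(r) form does NOT apply — only the inside zeros contribute.

I(r) ≈ 3.2958.


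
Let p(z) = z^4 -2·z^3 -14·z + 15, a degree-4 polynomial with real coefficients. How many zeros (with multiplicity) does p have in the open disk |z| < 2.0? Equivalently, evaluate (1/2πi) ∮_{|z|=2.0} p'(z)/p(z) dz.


The zeros of p are: 3, (-1 + 2i), (-1 - 2i), 1.
Their magnitudes are: 3, 2.236, 2.236, 1.
Zeros with |z| < R = 2.0: 1.
Count = 1.
By the argument principle, (1/2πi) ∮_{|z|=R} p'(z)/p(z) dz equals exactly this count.

Number of zeros inside |z| < 2.0: 1.


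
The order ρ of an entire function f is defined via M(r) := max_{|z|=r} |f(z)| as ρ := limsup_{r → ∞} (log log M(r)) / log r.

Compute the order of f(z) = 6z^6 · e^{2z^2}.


M(r) = max_{|z|=r} |6|·|z|^6·|e^{2z^2}| = 6·r^6 · e^{2r^2} (the factors attain their maxima compatibly on |z|=r). Then log M(r) = log 6 + 6·log r + 2r^2, dominated by the last term, so log log M(r) ~ 2·log r. The polynomial factor 6z^6 contributes only a log r term and does not affect the order. ρ = 2.
Therefore ρ = 2.

Order ρ = 2.


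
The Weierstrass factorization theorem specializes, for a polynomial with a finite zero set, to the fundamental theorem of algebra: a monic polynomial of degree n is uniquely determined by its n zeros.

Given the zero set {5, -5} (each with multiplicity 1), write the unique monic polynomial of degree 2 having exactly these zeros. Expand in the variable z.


The polynomial is p(z) = ∏_{α ∈ S} (z − α), where S = {5, -5}.
Expanding the product yields: p(z) = z^2 -25.
The resulting polynomial has degree 2 and real coefficients as required.

p(z) = z^2 -25.


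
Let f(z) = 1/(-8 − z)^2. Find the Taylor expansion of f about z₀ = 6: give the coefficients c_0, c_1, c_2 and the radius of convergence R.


Let w = z − z₀, so z = z₀ + w.
Then -8 − z = -8 − (z₀ + w) = (-8 − z₀) − w = -14 − w.
f(z) = 1/(-14 − w)^2 = (1/(-14)^2) · (1 − w/(-14))^{−2}.
By the binomial series (1−u)^{−2} = Σ_{n≥0} C(n+1, 1) u^n for |u|<1, with u = w/(-14):
  c_n = C(n+1, 1) / (-14)^(n+2).
  c_0 = 1/(-14)^2 = 1/196.
  c_1 = 2/(-14)^3 = -1/1372.
  c_2 = 3/(-14)^4 = 3/38416.
The series is valid for |w/d| < 1, i.e. |z − z₀| < |d|.
Radius of convergence: R = |-8 − z₀| = |-14| = 14 (distance from z₀ to the singularity z = -8).

c_0 = 1/196, c_1 = -1/1372, c_2 = 3/38416; R = 14.


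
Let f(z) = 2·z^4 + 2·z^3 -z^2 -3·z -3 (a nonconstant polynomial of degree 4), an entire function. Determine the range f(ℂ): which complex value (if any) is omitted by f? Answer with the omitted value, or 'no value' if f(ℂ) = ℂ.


Little Picard bounds the complement of f(ℂ) to at most one point.
For every w ∈ ℂ, the equation p(z) − w = 0 is a nonconstant polynomial in z and hence has at least one root by the fundamental theorem of algebra. So p is surjective onto ℂ, omitting no value.

Omitted value: no value.


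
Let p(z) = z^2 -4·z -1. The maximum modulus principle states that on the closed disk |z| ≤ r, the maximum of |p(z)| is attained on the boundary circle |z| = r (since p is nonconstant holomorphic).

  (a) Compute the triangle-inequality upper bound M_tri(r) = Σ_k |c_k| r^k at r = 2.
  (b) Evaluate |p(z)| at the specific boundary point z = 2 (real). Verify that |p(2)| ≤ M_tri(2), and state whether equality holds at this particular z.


Coefficients: c_0 = -1, c_1 = -4, c_2 = 1. Radius r = 2.
Part (a). Triangle bound: M_tri(r) = Σ_k |c_k| r^k
  = |-1|·2^0 + |-4|·2^1 + |1|·2^2
  = 1 + 8 + 4 = 13.
This bounds M(r) := max_{|z|=r} |p(z)| from above; equality holds iff all terms c_k z^k can be made to align in phase at a single z on |z|=r.
Part (b). At z = 2 (real, on the circle |z| = r):
  p(2) = (-1)·2^0 + (-4)·2^1 + (1)·2^2 = -5.
  |p(2)| = 5.
Check: |p(2)| = 5 ≤ 13 = M_tri(2). ✓ Equality does not hold at z = 2 (the coefficients have mixed signs, so the terms do not all align in phase there).

M_tri(2) = 13; |p(2)| = 5; equality at z=2: no.


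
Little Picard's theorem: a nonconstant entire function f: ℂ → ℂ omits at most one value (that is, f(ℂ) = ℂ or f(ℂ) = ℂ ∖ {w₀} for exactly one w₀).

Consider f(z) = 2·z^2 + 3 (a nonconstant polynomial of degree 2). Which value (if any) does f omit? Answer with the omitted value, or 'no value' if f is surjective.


Little Picard bounds the complement of f(ℂ) to at most one point.
For every w ∈ ℂ, the equation p(z) − w = 0 is a nonconstant polynomial in z and hence has at least one root by the fundamental theorem of algebra. So p is surjective onto ℂ, omitting no value.

Omitted value: no value.


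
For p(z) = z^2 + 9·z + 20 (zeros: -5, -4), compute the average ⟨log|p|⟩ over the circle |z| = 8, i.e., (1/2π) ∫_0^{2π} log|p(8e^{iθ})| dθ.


Zeros: -5, -4; r = 8.
Inside |z| < r: -5, -4. Outside (|z| ≥ r): ∅.
p(0) = 20, so log|p(0)| = log(20) = 2.9957.
Apply Jensen: I(r) = log|p(0)| + Σ_k log(r/|z_k|), summed over zeros inside |z| < r.
  log(r/|z_k|) for z_k = -5: log(8/5) = 0.4700
  log(r/|z_k|) for z_k = -4: log(8/4) = 0.6931
Sum over inside zeros: 1.1632.
I(r) = log|p(0)| + (inside sum) = 2.9957 + 1.1632 = 4.1589.
Closed form (all zeros inside, monic): I(r) = n·log(r) = 2·log(8) = 4.1589. ✓

I(r) ≈ 4.1589.
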